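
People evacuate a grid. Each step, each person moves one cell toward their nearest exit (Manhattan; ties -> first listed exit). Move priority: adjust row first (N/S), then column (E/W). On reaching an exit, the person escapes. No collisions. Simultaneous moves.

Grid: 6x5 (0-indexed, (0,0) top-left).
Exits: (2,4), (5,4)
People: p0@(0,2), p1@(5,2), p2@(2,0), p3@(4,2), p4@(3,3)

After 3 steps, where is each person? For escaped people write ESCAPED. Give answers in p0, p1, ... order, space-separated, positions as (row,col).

Step 1: p0:(0,2)->(1,2) | p1:(5,2)->(5,3) | p2:(2,0)->(2,1) | p3:(4,2)->(5,2) | p4:(3,3)->(2,3)
Step 2: p0:(1,2)->(2,2) | p1:(5,3)->(5,4)->EXIT | p2:(2,1)->(2,2) | p3:(5,2)->(5,3) | p4:(2,3)->(2,4)->EXIT
Step 3: p0:(2,2)->(2,3) | p1:escaped | p2:(2,2)->(2,3) | p3:(5,3)->(5,4)->EXIT | p4:escaped

(2,3) ESCAPED (2,3) ESCAPED ESCAPED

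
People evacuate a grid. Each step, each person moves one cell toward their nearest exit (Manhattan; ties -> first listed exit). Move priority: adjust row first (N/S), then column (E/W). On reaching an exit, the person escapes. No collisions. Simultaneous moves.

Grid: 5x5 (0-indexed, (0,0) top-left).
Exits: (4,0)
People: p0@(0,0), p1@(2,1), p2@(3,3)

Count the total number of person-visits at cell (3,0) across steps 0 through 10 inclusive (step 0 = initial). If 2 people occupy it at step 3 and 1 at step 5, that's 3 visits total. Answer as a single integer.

Step 0: p0@(0,0) p1@(2,1) p2@(3,3) -> at (3,0): 0 [-], cum=0
Step 1: p0@(1,0) p1@(3,1) p2@(4,3) -> at (3,0): 0 [-], cum=0
Step 2: p0@(2,0) p1@(4,1) p2@(4,2) -> at (3,0): 0 [-], cum=0
Step 3: p0@(3,0) p1@ESC p2@(4,1) -> at (3,0): 1 [p0], cum=1
Step 4: p0@ESC p1@ESC p2@ESC -> at (3,0): 0 [-], cum=1
Total visits = 1

Answer: 1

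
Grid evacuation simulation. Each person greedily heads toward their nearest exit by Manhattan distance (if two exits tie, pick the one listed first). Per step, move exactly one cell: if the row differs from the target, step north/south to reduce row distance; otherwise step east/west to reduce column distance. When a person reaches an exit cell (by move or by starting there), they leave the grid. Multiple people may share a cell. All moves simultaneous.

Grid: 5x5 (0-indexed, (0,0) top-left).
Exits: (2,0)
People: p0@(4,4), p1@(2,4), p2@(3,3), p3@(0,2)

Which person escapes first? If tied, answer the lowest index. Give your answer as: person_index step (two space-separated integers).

Step 1: p0:(4,4)->(3,4) | p1:(2,4)->(2,3) | p2:(3,3)->(2,3) | p3:(0,2)->(1,2)
Step 2: p0:(3,4)->(2,4) | p1:(2,3)->(2,2) | p2:(2,3)->(2,2) | p3:(1,2)->(2,2)
Step 3: p0:(2,4)->(2,3) | p1:(2,2)->(2,1) | p2:(2,2)->(2,1) | p3:(2,2)->(2,1)
Step 4: p0:(2,3)->(2,2) | p1:(2,1)->(2,0)->EXIT | p2:(2,1)->(2,0)->EXIT | p3:(2,1)->(2,0)->EXIT
Step 5: p0:(2,2)->(2,1) | p1:escaped | p2:escaped | p3:escaped
Step 6: p0:(2,1)->(2,0)->EXIT | p1:escaped | p2:escaped | p3:escaped
Exit steps: [6, 4, 4, 4]
First to escape: p1 at step 4

Answer: 1 4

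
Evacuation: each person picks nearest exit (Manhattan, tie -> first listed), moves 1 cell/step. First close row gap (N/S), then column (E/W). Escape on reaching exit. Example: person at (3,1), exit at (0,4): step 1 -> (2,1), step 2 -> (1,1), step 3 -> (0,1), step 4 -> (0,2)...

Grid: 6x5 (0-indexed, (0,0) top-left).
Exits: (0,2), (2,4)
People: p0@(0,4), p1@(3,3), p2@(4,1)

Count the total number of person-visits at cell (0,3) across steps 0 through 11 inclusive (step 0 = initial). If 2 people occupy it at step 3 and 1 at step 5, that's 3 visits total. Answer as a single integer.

Step 0: p0@(0,4) p1@(3,3) p2@(4,1) -> at (0,3): 0 [-], cum=0
Step 1: p0@(0,3) p1@(2,3) p2@(3,1) -> at (0,3): 1 [p0], cum=1
Step 2: p0@ESC p1@ESC p2@(2,1) -> at (0,3): 0 [-], cum=1
Step 3: p0@ESC p1@ESC p2@(1,1) -> at (0,3): 0 [-], cum=1
Step 4: p0@ESC p1@ESC p2@(0,1) -> at (0,3): 0 [-], cum=1
Step 5: p0@ESC p1@ESC p2@ESC -> at (0,3): 0 [-], cum=1
Total visits = 1

Answer: 1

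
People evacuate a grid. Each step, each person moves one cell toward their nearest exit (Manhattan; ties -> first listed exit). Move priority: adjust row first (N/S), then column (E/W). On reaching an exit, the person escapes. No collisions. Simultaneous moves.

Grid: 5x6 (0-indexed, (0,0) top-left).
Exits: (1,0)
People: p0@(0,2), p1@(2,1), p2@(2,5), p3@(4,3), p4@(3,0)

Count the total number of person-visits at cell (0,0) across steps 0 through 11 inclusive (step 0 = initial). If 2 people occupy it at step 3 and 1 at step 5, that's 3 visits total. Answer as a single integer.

Answer: 0

Derivation:
Step 0: p0@(0,2) p1@(2,1) p2@(2,5) p3@(4,3) p4@(3,0) -> at (0,0): 0 [-], cum=0
Step 1: p0@(1,2) p1@(1,1) p2@(1,5) p3@(3,3) p4@(2,0) -> at (0,0): 0 [-], cum=0
Step 2: p0@(1,1) p1@ESC p2@(1,4) p3@(2,3) p4@ESC -> at (0,0): 0 [-], cum=0
Step 3: p0@ESC p1@ESC p2@(1,3) p3@(1,3) p4@ESC -> at (0,0): 0 [-], cum=0
Step 4: p0@ESC p1@ESC p2@(1,2) p3@(1,2) p4@ESC -> at (0,0): 0 [-], cum=0
Step 5: p0@ESC p1@ESC p2@(1,1) p3@(1,1) p4@ESC -> at (0,0): 0 [-], cum=0
Step 6: p0@ESC p1@ESC p2@ESC p3@ESC p4@ESC -> at (0,0): 0 [-], cum=0
Total visits = 0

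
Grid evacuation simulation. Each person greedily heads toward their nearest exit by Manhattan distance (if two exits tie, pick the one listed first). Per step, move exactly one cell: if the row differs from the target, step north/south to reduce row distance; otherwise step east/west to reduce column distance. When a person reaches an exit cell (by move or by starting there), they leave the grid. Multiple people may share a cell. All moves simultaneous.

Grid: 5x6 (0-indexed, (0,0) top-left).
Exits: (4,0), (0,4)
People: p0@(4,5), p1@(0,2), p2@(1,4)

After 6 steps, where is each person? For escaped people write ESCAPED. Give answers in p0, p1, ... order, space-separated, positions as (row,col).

Step 1: p0:(4,5)->(4,4) | p1:(0,2)->(0,3) | p2:(1,4)->(0,4)->EXIT
Step 2: p0:(4,4)->(4,3) | p1:(0,3)->(0,4)->EXIT | p2:escaped
Step 3: p0:(4,3)->(4,2) | p1:escaped | p2:escaped
Step 4: p0:(4,2)->(4,1) | p1:escaped | p2:escaped
Step 5: p0:(4,1)->(4,0)->EXIT | p1:escaped | p2:escaped

ESCAPED ESCAPED ESCAPED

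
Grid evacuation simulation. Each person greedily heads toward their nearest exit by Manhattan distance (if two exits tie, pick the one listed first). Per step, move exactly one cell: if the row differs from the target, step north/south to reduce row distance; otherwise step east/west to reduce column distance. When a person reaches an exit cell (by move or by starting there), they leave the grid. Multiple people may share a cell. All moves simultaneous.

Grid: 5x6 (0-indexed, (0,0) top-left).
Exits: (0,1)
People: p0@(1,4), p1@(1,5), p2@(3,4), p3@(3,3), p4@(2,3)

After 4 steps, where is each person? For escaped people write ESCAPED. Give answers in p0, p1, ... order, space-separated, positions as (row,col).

Step 1: p0:(1,4)->(0,4) | p1:(1,5)->(0,5) | p2:(3,4)->(2,4) | p3:(3,3)->(2,3) | p4:(2,3)->(1,3)
Step 2: p0:(0,4)->(0,3) | p1:(0,5)->(0,4) | p2:(2,4)->(1,4) | p3:(2,3)->(1,3) | p4:(1,3)->(0,3)
Step 3: p0:(0,3)->(0,2) | p1:(0,4)->(0,3) | p2:(1,4)->(0,4) | p3:(1,3)->(0,3) | p4:(0,3)->(0,2)
Step 4: p0:(0,2)->(0,1)->EXIT | p1:(0,3)->(0,2) | p2:(0,4)->(0,3) | p3:(0,3)->(0,2) | p4:(0,2)->(0,1)->EXIT

ESCAPED (0,2) (0,3) (0,2) ESCAPED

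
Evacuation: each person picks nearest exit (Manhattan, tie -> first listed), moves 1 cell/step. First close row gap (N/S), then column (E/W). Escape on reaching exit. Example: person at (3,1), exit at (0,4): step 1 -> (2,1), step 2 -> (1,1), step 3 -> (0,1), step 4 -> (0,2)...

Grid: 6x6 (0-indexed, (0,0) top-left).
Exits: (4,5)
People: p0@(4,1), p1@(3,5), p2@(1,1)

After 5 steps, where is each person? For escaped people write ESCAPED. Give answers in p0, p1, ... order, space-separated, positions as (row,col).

Step 1: p0:(4,1)->(4,2) | p1:(3,5)->(4,5)->EXIT | p2:(1,1)->(2,1)
Step 2: p0:(4,2)->(4,3) | p1:escaped | p2:(2,1)->(3,1)
Step 3: p0:(4,3)->(4,4) | p1:escaped | p2:(3,1)->(4,1)
Step 4: p0:(4,4)->(4,5)->EXIT | p1:escaped | p2:(4,1)->(4,2)
Step 5: p0:escaped | p1:escaped | p2:(4,2)->(4,3)

ESCAPED ESCAPED (4,3)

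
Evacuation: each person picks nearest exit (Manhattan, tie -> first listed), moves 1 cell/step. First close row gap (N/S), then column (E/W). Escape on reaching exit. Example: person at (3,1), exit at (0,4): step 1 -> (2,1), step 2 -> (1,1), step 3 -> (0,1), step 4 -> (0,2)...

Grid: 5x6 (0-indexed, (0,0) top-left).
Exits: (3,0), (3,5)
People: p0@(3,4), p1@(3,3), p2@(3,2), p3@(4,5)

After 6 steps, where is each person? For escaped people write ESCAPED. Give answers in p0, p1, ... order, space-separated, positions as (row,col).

Step 1: p0:(3,4)->(3,5)->EXIT | p1:(3,3)->(3,4) | p2:(3,2)->(3,1) | p3:(4,5)->(3,5)->EXIT
Step 2: p0:escaped | p1:(3,4)->(3,5)->EXIT | p2:(3,1)->(3,0)->EXIT | p3:escaped

ESCAPED ESCAPED ESCAPED ESCAPED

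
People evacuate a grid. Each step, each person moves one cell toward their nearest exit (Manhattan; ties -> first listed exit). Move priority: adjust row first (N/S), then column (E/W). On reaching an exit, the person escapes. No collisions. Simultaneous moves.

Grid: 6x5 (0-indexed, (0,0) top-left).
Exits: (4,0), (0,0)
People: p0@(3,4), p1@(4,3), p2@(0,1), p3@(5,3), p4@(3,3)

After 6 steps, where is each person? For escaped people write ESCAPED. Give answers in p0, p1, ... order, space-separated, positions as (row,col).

Step 1: p0:(3,4)->(4,4) | p1:(4,3)->(4,2) | p2:(0,1)->(0,0)->EXIT | p3:(5,3)->(4,3) | p4:(3,3)->(4,3)
Step 2: p0:(4,4)->(4,3) | p1:(4,2)->(4,1) | p2:escaped | p3:(4,3)->(4,2) | p4:(4,3)->(4,2)
Step 3: p0:(4,3)->(4,2) | p1:(4,1)->(4,0)->EXIT | p2:escaped | p3:(4,2)->(4,1) | p4:(4,2)->(4,1)
Step 4: p0:(4,2)->(4,1) | p1:escaped | p2:escaped | p3:(4,1)->(4,0)->EXIT | p4:(4,1)->(4,0)->EXIT
Step 5: p0:(4,1)->(4,0)->EXIT | p1:escaped | p2:escaped | p3:escaped | p4:escaped

ESCAPED ESCAPED ESCAPED ESCAPED ESCAPED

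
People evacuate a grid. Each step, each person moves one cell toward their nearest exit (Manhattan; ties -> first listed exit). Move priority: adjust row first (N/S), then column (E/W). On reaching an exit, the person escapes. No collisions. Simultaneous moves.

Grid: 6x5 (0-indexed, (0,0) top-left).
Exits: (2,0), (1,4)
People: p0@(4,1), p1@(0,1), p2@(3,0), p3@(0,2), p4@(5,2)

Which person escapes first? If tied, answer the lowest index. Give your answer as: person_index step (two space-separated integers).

Step 1: p0:(4,1)->(3,1) | p1:(0,1)->(1,1) | p2:(3,0)->(2,0)->EXIT | p3:(0,2)->(1,2) | p4:(5,2)->(4,2)
Step 2: p0:(3,1)->(2,1) | p1:(1,1)->(2,1) | p2:escaped | p3:(1,2)->(1,3) | p4:(4,2)->(3,2)
Step 3: p0:(2,1)->(2,0)->EXIT | p1:(2,1)->(2,0)->EXIT | p2:escaped | p3:(1,3)->(1,4)->EXIT | p4:(3,2)->(2,2)
Step 4: p0:escaped | p1:escaped | p2:escaped | p3:escaped | p4:(2,2)->(2,1)
Step 5: p0:escaped | p1:escaped | p2:escaped | p3:escaped | p4:(2,1)->(2,0)->EXIT
Exit steps: [3, 3, 1, 3, 5]
First to escape: p2 at step 1

Answer: 2 1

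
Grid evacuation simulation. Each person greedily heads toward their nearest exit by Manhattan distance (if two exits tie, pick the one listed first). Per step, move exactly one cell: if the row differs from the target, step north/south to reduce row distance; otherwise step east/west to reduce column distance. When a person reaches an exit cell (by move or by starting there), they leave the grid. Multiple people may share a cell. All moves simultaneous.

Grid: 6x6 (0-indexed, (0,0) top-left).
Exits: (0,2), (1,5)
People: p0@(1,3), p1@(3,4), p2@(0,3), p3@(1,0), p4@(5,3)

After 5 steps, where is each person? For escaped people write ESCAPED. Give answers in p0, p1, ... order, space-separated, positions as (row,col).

Step 1: p0:(1,3)->(0,3) | p1:(3,4)->(2,4) | p2:(0,3)->(0,2)->EXIT | p3:(1,0)->(0,0) | p4:(5,3)->(4,3)
Step 2: p0:(0,3)->(0,2)->EXIT | p1:(2,4)->(1,4) | p2:escaped | p3:(0,0)->(0,1) | p4:(4,3)->(3,3)
Step 3: p0:escaped | p1:(1,4)->(1,5)->EXIT | p2:escaped | p3:(0,1)->(0,2)->EXIT | p4:(3,3)->(2,3)
Step 4: p0:escaped | p1:escaped | p2:escaped | p3:escaped | p4:(2,3)->(1,3)
Step 5: p0:escaped | p1:escaped | p2:escaped | p3:escaped | p4:(1,3)->(0,3)

ESCAPED ESCAPED ESCAPED ESCAPED (0,3)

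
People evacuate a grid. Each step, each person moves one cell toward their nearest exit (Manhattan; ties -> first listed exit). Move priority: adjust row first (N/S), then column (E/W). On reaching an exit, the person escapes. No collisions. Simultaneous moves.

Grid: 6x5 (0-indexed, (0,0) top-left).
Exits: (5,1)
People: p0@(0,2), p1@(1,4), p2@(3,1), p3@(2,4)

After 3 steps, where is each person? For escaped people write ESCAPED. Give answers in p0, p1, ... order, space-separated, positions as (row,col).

Step 1: p0:(0,2)->(1,2) | p1:(1,4)->(2,4) | p2:(3,1)->(4,1) | p3:(2,4)->(3,4)
Step 2: p0:(1,2)->(2,2) | p1:(2,4)->(3,4) | p2:(4,1)->(5,1)->EXIT | p3:(3,4)->(4,4)
Step 3: p0:(2,2)->(3,2) | p1:(3,4)->(4,4) | p2:escaped | p3:(4,4)->(5,4)

(3,2) (4,4) ESCAPED (5,4)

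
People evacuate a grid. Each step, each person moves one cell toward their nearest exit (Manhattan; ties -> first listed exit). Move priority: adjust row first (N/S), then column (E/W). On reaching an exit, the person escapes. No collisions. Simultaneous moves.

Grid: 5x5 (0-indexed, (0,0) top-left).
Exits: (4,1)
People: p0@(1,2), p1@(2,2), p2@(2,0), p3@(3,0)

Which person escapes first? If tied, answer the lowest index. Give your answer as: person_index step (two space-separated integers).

Answer: 3 2

Derivation:
Step 1: p0:(1,2)->(2,2) | p1:(2,2)->(3,2) | p2:(2,0)->(3,0) | p3:(3,0)->(4,0)
Step 2: p0:(2,2)->(3,2) | p1:(3,2)->(4,2) | p2:(3,0)->(4,0) | p3:(4,0)->(4,1)->EXIT
Step 3: p0:(3,2)->(4,2) | p1:(4,2)->(4,1)->EXIT | p2:(4,0)->(4,1)->EXIT | p3:escaped
Step 4: p0:(4,2)->(4,1)->EXIT | p1:escaped | p2:escaped | p3:escaped
Exit steps: [4, 3, 3, 2]
First to escape: p3 at step 2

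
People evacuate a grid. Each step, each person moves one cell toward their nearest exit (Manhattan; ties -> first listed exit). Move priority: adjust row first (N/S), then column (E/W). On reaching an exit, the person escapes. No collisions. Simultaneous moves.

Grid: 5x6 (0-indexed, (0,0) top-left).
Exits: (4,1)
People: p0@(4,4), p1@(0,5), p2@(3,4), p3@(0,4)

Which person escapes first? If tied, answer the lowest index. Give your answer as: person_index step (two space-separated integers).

Answer: 0 3

Derivation:
Step 1: p0:(4,4)->(4,3) | p1:(0,5)->(1,5) | p2:(3,4)->(4,4) | p3:(0,4)->(1,4)
Step 2: p0:(4,3)->(4,2) | p1:(1,5)->(2,5) | p2:(4,4)->(4,3) | p3:(1,4)->(2,4)
Step 3: p0:(4,2)->(4,1)->EXIT | p1:(2,5)->(3,5) | p2:(4,3)->(4,2) | p3:(2,4)->(3,4)
Step 4: p0:escaped | p1:(3,5)->(4,5) | p2:(4,2)->(4,1)->EXIT | p3:(3,4)->(4,4)
Step 5: p0:escaped | p1:(4,5)->(4,4) | p2:escaped | p3:(4,4)->(4,3)
Step 6: p0:escaped | p1:(4,4)->(4,3) | p2:escaped | p3:(4,3)->(4,2)
Step 7: p0:escaped | p1:(4,3)->(4,2) | p2:escaped | p3:(4,2)->(4,1)->EXIT
Step 8: p0:escaped | p1:(4,2)->(4,1)->EXIT | p2:escaped | p3:escaped
Exit steps: [3, 8, 4, 7]
First to escape: p0 at step 3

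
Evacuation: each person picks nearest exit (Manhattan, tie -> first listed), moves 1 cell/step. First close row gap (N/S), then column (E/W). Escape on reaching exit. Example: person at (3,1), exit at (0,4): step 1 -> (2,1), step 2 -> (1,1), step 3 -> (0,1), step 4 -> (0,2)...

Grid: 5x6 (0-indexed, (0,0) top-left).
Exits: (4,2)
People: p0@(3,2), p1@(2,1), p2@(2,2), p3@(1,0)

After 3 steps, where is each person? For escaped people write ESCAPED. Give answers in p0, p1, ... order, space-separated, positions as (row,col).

Step 1: p0:(3,2)->(4,2)->EXIT | p1:(2,1)->(3,1) | p2:(2,2)->(3,2) | p3:(1,0)->(2,0)
Step 2: p0:escaped | p1:(3,1)->(4,1) | p2:(3,2)->(4,2)->EXIT | p3:(2,0)->(3,0)
Step 3: p0:escaped | p1:(4,1)->(4,2)->EXIT | p2:escaped | p3:(3,0)->(4,0)

ESCAPED ESCAPED ESCAPED (4,0)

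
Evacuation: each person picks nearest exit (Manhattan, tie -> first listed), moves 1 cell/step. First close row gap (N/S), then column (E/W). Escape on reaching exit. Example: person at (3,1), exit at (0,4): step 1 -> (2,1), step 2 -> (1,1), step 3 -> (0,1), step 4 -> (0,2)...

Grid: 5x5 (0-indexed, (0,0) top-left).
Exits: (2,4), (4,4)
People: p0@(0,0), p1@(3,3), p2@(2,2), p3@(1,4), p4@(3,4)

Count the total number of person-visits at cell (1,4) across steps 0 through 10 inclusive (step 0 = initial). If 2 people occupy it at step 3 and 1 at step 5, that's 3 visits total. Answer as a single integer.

Answer: 1

Derivation:
Step 0: p0@(0,0) p1@(3,3) p2@(2,2) p3@(1,4) p4@(3,4) -> at (1,4): 1 [p3], cum=1
Step 1: p0@(1,0) p1@(2,3) p2@(2,3) p3@ESC p4@ESC -> at (1,4): 0 [-], cum=1
Step 2: p0@(2,0) p1@ESC p2@ESC p3@ESC p4@ESC -> at (1,4): 0 [-], cum=1
Step 3: p0@(2,1) p1@ESC p2@ESC p3@ESC p4@ESC -> at (1,4): 0 [-], cum=1
Step 4: p0@(2,2) p1@ESC p2@ESC p3@ESC p4@ESC -> at (1,4): 0 [-], cum=1
Step 5: p0@(2,3) p1@ESC p2@ESC p3@ESC p4@ESC -> at (1,4): 0 [-], cum=1
Step 6: p0@ESC p1@ESC p2@ESC p3@ESC p4@ESC -> at (1,4): 0 [-], cum=1
Total visits = 1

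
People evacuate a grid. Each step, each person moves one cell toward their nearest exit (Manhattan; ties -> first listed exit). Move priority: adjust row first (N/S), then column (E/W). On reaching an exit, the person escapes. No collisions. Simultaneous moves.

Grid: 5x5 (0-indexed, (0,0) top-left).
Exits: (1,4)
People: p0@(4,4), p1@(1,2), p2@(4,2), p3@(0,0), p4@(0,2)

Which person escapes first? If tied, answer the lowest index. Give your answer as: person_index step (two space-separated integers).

Answer: 1 2

Derivation:
Step 1: p0:(4,4)->(3,4) | p1:(1,2)->(1,3) | p2:(4,2)->(3,2) | p3:(0,0)->(1,0) | p4:(0,2)->(1,2)
Step 2: p0:(3,4)->(2,4) | p1:(1,3)->(1,4)->EXIT | p2:(3,2)->(2,2) | p3:(1,0)->(1,1) | p4:(1,2)->(1,3)
Step 3: p0:(2,4)->(1,4)->EXIT | p1:escaped | p2:(2,2)->(1,2) | p3:(1,1)->(1,2) | p4:(1,3)->(1,4)->EXIT
Step 4: p0:escaped | p1:escaped | p2:(1,2)->(1,3) | p3:(1,2)->(1,3) | p4:escaped
Step 5: p0:escaped | p1:escaped | p2:(1,3)->(1,4)->EXIT | p3:(1,3)->(1,4)->EXIT | p4:escaped
Exit steps: [3, 2, 5, 5, 3]
First to escape: p1 at step 2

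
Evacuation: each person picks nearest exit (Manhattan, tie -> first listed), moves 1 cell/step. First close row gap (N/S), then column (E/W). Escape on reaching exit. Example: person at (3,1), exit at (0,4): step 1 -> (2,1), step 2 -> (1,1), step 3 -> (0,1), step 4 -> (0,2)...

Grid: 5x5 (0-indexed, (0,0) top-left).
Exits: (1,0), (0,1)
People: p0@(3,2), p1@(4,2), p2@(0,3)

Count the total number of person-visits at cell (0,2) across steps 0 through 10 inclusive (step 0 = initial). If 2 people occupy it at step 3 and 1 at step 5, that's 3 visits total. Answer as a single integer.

Step 0: p0@(3,2) p1@(4,2) p2@(0,3) -> at (0,2): 0 [-], cum=0
Step 1: p0@(2,2) p1@(3,2) p2@(0,2) -> at (0,2): 1 [p2], cum=1
Step 2: p0@(1,2) p1@(2,2) p2@ESC -> at (0,2): 0 [-], cum=1
Step 3: p0@(1,1) p1@(1,2) p2@ESC -> at (0,2): 0 [-], cum=1
Step 4: p0@ESC p1@(1,1) p2@ESC -> at (0,2): 0 [-], cum=1
Step 5: p0@ESC p1@ESC p2@ESC -> at (0,2): 0 [-], cum=1
Total visits = 1

Answer: 1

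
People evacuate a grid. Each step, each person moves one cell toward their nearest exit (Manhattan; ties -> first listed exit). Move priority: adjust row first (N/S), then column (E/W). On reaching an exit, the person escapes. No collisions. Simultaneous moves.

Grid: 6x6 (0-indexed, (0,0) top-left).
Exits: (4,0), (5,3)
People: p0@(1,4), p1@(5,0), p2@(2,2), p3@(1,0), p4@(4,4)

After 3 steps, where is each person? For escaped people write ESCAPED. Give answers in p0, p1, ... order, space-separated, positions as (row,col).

Step 1: p0:(1,4)->(2,4) | p1:(5,0)->(4,0)->EXIT | p2:(2,2)->(3,2) | p3:(1,0)->(2,0) | p4:(4,4)->(5,4)
Step 2: p0:(2,4)->(3,4) | p1:escaped | p2:(3,2)->(4,2) | p3:(2,0)->(3,0) | p4:(5,4)->(5,3)->EXIT
Step 3: p0:(3,4)->(4,4) | p1:escaped | p2:(4,2)->(4,1) | p3:(3,0)->(4,0)->EXIT | p4:escaped

(4,4) ESCAPED (4,1) ESCAPED ESCAPED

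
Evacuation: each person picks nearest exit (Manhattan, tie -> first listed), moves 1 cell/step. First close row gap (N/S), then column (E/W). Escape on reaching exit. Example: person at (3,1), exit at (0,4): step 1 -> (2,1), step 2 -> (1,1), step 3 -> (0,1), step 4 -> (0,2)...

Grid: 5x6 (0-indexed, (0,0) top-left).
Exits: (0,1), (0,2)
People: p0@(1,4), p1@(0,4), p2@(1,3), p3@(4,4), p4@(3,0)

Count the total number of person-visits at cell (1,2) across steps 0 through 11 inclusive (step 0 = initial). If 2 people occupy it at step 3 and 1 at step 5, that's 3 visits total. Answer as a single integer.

Step 0: p0@(1,4) p1@(0,4) p2@(1,3) p3@(4,4) p4@(3,0) -> at (1,2): 0 [-], cum=0
Step 1: p0@(0,4) p1@(0,3) p2@(0,3) p3@(3,4) p4@(2,0) -> at (1,2): 0 [-], cum=0
Step 2: p0@(0,3) p1@ESC p2@ESC p3@(2,4) p4@(1,0) -> at (1,2): 0 [-], cum=0
Step 3: p0@ESC p1@ESC p2@ESC p3@(1,4) p4@(0,0) -> at (1,2): 0 [-], cum=0
Step 4: p0@ESC p1@ESC p2@ESC p3@(0,4) p4@ESC -> at (1,2): 0 [-], cum=0
Step 5: p0@ESC p1@ESC p2@ESC p3@(0,3) p4@ESC -> at (1,2): 0 [-], cum=0
Step 6: p0@ESC p1@ESC p2@ESC p3@ESC p4@ESC -> at (1,2): 0 [-], cum=0
Total visits = 0

Answer: 0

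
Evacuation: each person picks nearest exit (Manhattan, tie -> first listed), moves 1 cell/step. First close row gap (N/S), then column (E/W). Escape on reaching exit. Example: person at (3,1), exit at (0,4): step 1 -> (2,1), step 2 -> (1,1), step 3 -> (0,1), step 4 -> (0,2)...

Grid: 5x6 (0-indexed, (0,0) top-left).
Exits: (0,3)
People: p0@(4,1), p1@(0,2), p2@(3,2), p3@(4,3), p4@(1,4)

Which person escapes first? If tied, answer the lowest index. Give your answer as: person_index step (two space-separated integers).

Step 1: p0:(4,1)->(3,1) | p1:(0,2)->(0,3)->EXIT | p2:(3,2)->(2,2) | p3:(4,3)->(3,3) | p4:(1,4)->(0,4)
Step 2: p0:(3,1)->(2,1) | p1:escaped | p2:(2,2)->(1,2) | p3:(3,3)->(2,3) | p4:(0,4)->(0,3)->EXIT
Step 3: p0:(2,1)->(1,1) | p1:escaped | p2:(1,2)->(0,2) | p3:(2,3)->(1,3) | p4:escaped
Step 4: p0:(1,1)->(0,1) | p1:escaped | p2:(0,2)->(0,3)->EXIT | p3:(1,3)->(0,3)->EXIT | p4:escaped
Step 5: p0:(0,1)->(0,2) | p1:escaped | p2:escaped | p3:escaped | p4:escaped
Step 6: p0:(0,2)->(0,3)->EXIT | p1:escaped | p2:escaped | p3:escaped | p4:escaped
Exit steps: [6, 1, 4, 4, 2]
First to escape: p1 at step 1

Answer: 1 1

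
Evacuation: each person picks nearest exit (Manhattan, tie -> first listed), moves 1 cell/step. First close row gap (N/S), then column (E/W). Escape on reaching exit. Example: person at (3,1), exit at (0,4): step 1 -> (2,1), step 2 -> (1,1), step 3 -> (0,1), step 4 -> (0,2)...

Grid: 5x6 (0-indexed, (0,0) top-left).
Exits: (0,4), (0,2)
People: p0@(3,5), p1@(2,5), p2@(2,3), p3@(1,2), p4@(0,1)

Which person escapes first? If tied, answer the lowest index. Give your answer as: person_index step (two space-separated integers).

Step 1: p0:(3,5)->(2,5) | p1:(2,5)->(1,5) | p2:(2,3)->(1,3) | p3:(1,2)->(0,2)->EXIT | p4:(0,1)->(0,2)->EXIT
Step 2: p0:(2,5)->(1,5) | p1:(1,5)->(0,5) | p2:(1,3)->(0,3) | p3:escaped | p4:escaped
Step 3: p0:(1,5)->(0,5) | p1:(0,5)->(0,4)->EXIT | p2:(0,3)->(0,4)->EXIT | p3:escaped | p4:escaped
Step 4: p0:(0,5)->(0,4)->EXIT | p1:escaped | p2:escaped | p3:escaped | p4:escaped
Exit steps: [4, 3, 3, 1, 1]
First to escape: p3 at step 1

Answer: 3 1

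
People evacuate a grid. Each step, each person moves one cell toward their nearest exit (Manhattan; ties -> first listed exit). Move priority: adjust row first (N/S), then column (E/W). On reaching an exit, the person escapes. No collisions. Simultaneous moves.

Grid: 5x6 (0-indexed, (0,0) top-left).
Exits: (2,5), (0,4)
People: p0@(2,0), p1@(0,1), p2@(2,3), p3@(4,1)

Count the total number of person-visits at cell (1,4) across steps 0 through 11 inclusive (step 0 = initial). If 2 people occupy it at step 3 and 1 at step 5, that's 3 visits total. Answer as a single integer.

Answer: 0

Derivation:
Step 0: p0@(2,0) p1@(0,1) p2@(2,3) p3@(4,1) -> at (1,4): 0 [-], cum=0
Step 1: p0@(2,1) p1@(0,2) p2@(2,4) p3@(3,1) -> at (1,4): 0 [-], cum=0
Step 2: p0@(2,2) p1@(0,3) p2@ESC p3@(2,1) -> at (1,4): 0 [-], cum=0
Step 3: p0@(2,3) p1@ESC p2@ESC p3@(2,2) -> at (1,4): 0 [-], cum=0
Step 4: p0@(2,4) p1@ESC p2@ESC p3@(2,3) -> at (1,4): 0 [-], cum=0
Step 5: p0@ESC p1@ESC p2@ESC p3@(2,4) -> at (1,4): 0 [-], cum=0
Step 6: p0@ESC p1@ESC p2@ESC p3@ESC -> at (1,4): 0 [-], cum=0
Total visits = 0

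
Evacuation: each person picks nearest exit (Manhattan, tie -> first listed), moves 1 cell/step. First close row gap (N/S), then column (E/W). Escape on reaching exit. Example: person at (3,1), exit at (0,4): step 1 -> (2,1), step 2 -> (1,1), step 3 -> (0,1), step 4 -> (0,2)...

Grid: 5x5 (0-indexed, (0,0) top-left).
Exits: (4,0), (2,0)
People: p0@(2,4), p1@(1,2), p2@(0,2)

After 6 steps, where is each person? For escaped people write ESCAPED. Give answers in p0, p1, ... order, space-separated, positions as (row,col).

Step 1: p0:(2,4)->(2,3) | p1:(1,2)->(2,2) | p2:(0,2)->(1,2)
Step 2: p0:(2,3)->(2,2) | p1:(2,2)->(2,1) | p2:(1,2)->(2,2)
Step 3: p0:(2,2)->(2,1) | p1:(2,1)->(2,0)->EXIT | p2:(2,2)->(2,1)
Step 4: p0:(2,1)->(2,0)->EXIT | p1:escaped | p2:(2,1)->(2,0)->EXIT

ESCAPED ESCAPED ESCAPED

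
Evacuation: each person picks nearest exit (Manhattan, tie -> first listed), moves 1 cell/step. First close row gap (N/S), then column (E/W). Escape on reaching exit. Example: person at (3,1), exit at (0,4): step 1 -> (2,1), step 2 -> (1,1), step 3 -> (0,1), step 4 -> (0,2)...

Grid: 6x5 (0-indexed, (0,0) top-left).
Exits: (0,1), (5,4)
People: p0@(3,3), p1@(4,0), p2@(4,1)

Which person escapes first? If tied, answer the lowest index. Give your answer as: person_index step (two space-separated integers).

Step 1: p0:(3,3)->(4,3) | p1:(4,0)->(3,0) | p2:(4,1)->(3,1)
Step 2: p0:(4,3)->(5,3) | p1:(3,0)->(2,0) | p2:(3,1)->(2,1)
Step 3: p0:(5,3)->(5,4)->EXIT | p1:(2,0)->(1,0) | p2:(2,1)->(1,1)
Step 4: p0:escaped | p1:(1,0)->(0,0) | p2:(1,1)->(0,1)->EXIT
Step 5: p0:escaped | p1:(0,0)->(0,1)->EXIT | p2:escaped
Exit steps: [3, 5, 4]
First to escape: p0 at step 3

Answer: 0 3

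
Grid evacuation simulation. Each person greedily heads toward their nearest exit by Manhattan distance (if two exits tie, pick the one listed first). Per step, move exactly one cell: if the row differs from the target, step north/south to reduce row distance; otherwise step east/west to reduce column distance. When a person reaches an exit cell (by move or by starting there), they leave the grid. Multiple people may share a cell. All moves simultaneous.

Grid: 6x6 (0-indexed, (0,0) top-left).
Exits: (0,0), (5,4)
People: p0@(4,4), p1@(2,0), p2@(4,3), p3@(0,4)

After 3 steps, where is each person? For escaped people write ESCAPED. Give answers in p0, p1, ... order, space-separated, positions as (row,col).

Step 1: p0:(4,4)->(5,4)->EXIT | p1:(2,0)->(1,0) | p2:(4,3)->(5,3) | p3:(0,4)->(0,3)
Step 2: p0:escaped | p1:(1,0)->(0,0)->EXIT | p2:(5,3)->(5,4)->EXIT | p3:(0,3)->(0,2)
Step 3: p0:escaped | p1:escaped | p2:escaped | p3:(0,2)->(0,1)

ESCAPED ESCAPED ESCAPED (0,1)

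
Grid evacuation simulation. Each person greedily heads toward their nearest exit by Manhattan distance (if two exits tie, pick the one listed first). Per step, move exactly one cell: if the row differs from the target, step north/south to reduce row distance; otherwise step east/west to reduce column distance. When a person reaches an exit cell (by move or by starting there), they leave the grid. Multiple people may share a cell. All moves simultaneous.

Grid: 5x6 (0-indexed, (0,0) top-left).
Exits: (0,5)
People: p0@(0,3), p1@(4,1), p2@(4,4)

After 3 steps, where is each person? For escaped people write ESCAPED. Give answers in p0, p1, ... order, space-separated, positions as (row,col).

Step 1: p0:(0,3)->(0,4) | p1:(4,1)->(3,1) | p2:(4,4)->(3,4)
Step 2: p0:(0,4)->(0,5)->EXIT | p1:(3,1)->(2,1) | p2:(3,4)->(2,4)
Step 3: p0:escaped | p1:(2,1)->(1,1) | p2:(2,4)->(1,4)

ESCAPED (1,1) (1,4)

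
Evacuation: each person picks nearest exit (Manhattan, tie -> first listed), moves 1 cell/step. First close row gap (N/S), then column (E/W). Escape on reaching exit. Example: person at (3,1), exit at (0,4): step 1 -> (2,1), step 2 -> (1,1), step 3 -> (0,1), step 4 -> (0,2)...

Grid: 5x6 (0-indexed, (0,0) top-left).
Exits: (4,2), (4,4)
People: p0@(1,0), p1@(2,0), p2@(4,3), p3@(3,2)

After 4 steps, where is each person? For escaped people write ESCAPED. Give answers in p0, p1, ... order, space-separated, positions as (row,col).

Step 1: p0:(1,0)->(2,0) | p1:(2,0)->(3,0) | p2:(4,3)->(4,2)->EXIT | p3:(3,2)->(4,2)->EXIT
Step 2: p0:(2,0)->(3,0) | p1:(3,0)->(4,0) | p2:escaped | p3:escaped
Step 3: p0:(3,0)->(4,0) | p1:(4,0)->(4,1) | p2:escaped | p3:escaped
Step 4: p0:(4,0)->(4,1) | p1:(4,1)->(4,2)->EXIT | p2:escaped | p3:escaped

(4,1) ESCAPED ESCAPED ESCAPED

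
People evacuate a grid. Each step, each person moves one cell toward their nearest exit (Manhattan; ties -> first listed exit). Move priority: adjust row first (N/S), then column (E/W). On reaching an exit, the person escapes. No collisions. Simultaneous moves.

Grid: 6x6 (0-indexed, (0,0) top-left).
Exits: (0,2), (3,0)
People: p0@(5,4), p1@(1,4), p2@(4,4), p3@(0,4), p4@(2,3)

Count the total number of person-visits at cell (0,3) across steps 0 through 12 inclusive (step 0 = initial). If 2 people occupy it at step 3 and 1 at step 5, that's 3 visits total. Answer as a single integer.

Step 0: p0@(5,4) p1@(1,4) p2@(4,4) p3@(0,4) p4@(2,3) -> at (0,3): 0 [-], cum=0
Step 1: p0@(4,4) p1@(0,4) p2@(3,4) p3@(0,3) p4@(1,3) -> at (0,3): 1 [p3], cum=1
Step 2: p0@(3,4) p1@(0,3) p2@(3,3) p3@ESC p4@(0,3) -> at (0,3): 2 [p1,p4], cum=3
Step 3: p0@(3,3) p1@ESC p2@(3,2) p3@ESC p4@ESC -> at (0,3): 0 [-], cum=3
Step 4: p0@(3,2) p1@ESC p2@(3,1) p3@ESC p4@ESC -> at (0,3): 0 [-], cum=3
Step 5: p0@(3,1) p1@ESC p2@ESC p3@ESC p4@ESC -> at (0,3): 0 [-], cum=3
Step 6: p0@ESC p1@ESC p2@ESC p3@ESC p4@ESC -> at (0,3): 0 [-], cum=3
Total visits = 3

Answer: 3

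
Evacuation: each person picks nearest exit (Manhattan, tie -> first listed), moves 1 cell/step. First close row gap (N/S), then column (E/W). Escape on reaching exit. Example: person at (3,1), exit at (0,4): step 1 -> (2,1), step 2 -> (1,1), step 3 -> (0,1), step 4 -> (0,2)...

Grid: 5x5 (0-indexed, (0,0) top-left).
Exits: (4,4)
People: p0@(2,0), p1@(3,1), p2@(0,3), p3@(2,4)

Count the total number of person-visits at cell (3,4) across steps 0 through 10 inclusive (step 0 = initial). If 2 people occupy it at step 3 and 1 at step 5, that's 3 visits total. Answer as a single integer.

Answer: 1

Derivation:
Step 0: p0@(2,0) p1@(3,1) p2@(0,3) p3@(2,4) -> at (3,4): 0 [-], cum=0
Step 1: p0@(3,0) p1@(4,1) p2@(1,3) p3@(3,4) -> at (3,4): 1 [p3], cum=1
Step 2: p0@(4,0) p1@(4,2) p2@(2,3) p3@ESC -> at (3,4): 0 [-], cum=1
Step 3: p0@(4,1) p1@(4,3) p2@(3,3) p3@ESC -> at (3,4): 0 [-], cum=1
Step 4: p0@(4,2) p1@ESC p2@(4,3) p3@ESC -> at (3,4): 0 [-], cum=1
Step 5: p0@(4,3) p1@ESC p2@ESC p3@ESC -> at (3,4): 0 [-], cum=1
Step 6: p0@ESC p1@ESC p2@ESC p3@ESC -> at (3,4): 0 [-], cum=1
Total visits = 1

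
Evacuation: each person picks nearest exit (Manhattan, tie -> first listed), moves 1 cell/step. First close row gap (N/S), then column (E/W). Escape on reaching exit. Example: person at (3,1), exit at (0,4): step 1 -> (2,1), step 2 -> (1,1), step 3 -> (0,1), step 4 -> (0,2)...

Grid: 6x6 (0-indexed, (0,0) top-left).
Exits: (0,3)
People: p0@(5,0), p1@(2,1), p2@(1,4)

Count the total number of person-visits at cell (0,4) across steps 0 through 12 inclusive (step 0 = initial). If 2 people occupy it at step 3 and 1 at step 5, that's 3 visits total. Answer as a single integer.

Answer: 1

Derivation:
Step 0: p0@(5,0) p1@(2,1) p2@(1,4) -> at (0,4): 0 [-], cum=0
Step 1: p0@(4,0) p1@(1,1) p2@(0,4) -> at (0,4): 1 [p2], cum=1
Step 2: p0@(3,0) p1@(0,1) p2@ESC -> at (0,4): 0 [-], cum=1
Step 3: p0@(2,0) p1@(0,2) p2@ESC -> at (0,4): 0 [-], cum=1
Step 4: p0@(1,0) p1@ESC p2@ESC -> at (0,4): 0 [-], cum=1
Step 5: p0@(0,0) p1@ESC p2@ESC -> at (0,4): 0 [-], cum=1
Step 6: p0@(0,1) p1@ESC p2@ESC -> at (0,4): 0 [-], cum=1
Step 7: p0@(0,2) p1@ESC p2@ESC -> at (0,4): 0 [-], cum=1
Step 8: p0@ESC p1@ESC p2@ESC -> at (0,4): 0 [-], cum=1
Total visits = 1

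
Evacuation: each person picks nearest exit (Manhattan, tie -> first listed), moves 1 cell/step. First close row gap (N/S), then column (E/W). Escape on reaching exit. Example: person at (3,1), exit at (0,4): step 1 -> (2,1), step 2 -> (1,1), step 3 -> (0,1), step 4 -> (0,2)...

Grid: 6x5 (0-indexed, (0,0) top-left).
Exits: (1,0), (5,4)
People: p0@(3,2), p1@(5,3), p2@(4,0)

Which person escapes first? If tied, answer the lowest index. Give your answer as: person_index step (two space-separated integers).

Answer: 1 1

Derivation:
Step 1: p0:(3,2)->(2,2) | p1:(5,3)->(5,4)->EXIT | p2:(4,0)->(3,0)
Step 2: p0:(2,2)->(1,2) | p1:escaped | p2:(3,0)->(2,0)
Step 3: p0:(1,2)->(1,1) | p1:escaped | p2:(2,0)->(1,0)->EXIT
Step 4: p0:(1,1)->(1,0)->EXIT | p1:escaped | p2:escaped
Exit steps: [4, 1, 3]
First to escape: p1 at step 1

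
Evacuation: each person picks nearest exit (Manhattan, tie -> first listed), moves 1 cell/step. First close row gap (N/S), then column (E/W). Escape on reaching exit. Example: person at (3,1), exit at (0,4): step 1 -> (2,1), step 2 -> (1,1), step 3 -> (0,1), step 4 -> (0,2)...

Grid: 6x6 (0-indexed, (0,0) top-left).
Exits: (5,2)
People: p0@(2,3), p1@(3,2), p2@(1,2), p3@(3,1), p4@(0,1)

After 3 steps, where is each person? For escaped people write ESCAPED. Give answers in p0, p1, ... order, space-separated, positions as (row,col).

Step 1: p0:(2,3)->(3,3) | p1:(3,2)->(4,2) | p2:(1,2)->(2,2) | p3:(3,1)->(4,1) | p4:(0,1)->(1,1)
Step 2: p0:(3,3)->(4,3) | p1:(4,2)->(5,2)->EXIT | p2:(2,2)->(3,2) | p3:(4,1)->(5,1) | p4:(1,1)->(2,1)
Step 3: p0:(4,3)->(5,3) | p1:escaped | p2:(3,2)->(4,2) | p3:(5,1)->(5,2)->EXIT | p4:(2,1)->(3,1)

(5,3) ESCAPED (4,2) ESCAPED (3,1)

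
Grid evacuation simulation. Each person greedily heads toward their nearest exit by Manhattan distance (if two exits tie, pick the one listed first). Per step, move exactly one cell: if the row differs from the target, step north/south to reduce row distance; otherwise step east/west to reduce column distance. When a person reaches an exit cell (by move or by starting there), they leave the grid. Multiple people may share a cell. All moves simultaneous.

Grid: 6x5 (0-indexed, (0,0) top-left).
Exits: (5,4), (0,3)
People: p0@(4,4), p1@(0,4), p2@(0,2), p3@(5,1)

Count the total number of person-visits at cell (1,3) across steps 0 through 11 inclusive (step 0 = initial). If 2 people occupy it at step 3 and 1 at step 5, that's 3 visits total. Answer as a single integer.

Step 0: p0@(4,4) p1@(0,4) p2@(0,2) p3@(5,1) -> at (1,3): 0 [-], cum=0
Step 1: p0@ESC p1@ESC p2@ESC p3@(5,2) -> at (1,3): 0 [-], cum=0
Step 2: p0@ESC p1@ESC p2@ESC p3@(5,3) -> at (1,3): 0 [-], cum=0
Step 3: p0@ESC p1@ESC p2@ESC p3@ESC -> at (1,3): 0 [-], cum=0
Total visits = 0

Answer: 0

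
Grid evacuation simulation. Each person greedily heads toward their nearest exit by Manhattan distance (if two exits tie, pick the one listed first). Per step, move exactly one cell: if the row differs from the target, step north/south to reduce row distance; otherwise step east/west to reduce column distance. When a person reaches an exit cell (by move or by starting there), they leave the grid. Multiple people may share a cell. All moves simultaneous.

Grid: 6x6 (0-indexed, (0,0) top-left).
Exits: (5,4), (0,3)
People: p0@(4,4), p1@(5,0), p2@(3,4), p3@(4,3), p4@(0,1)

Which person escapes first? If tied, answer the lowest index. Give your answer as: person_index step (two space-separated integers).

Step 1: p0:(4,4)->(5,4)->EXIT | p1:(5,0)->(5,1) | p2:(3,4)->(4,4) | p3:(4,3)->(5,3) | p4:(0,1)->(0,2)
Step 2: p0:escaped | p1:(5,1)->(5,2) | p2:(4,4)->(5,4)->EXIT | p3:(5,3)->(5,4)->EXIT | p4:(0,2)->(0,3)->EXIT
Step 3: p0:escaped | p1:(5,2)->(5,3) | p2:escaped | p3:escaped | p4:escaped
Step 4: p0:escaped | p1:(5,3)->(5,4)->EXIT | p2:escaped | p3:escaped | p4:escaped
Exit steps: [1, 4, 2, 2, 2]
First to escape: p0 at step 1

Answer: 0 1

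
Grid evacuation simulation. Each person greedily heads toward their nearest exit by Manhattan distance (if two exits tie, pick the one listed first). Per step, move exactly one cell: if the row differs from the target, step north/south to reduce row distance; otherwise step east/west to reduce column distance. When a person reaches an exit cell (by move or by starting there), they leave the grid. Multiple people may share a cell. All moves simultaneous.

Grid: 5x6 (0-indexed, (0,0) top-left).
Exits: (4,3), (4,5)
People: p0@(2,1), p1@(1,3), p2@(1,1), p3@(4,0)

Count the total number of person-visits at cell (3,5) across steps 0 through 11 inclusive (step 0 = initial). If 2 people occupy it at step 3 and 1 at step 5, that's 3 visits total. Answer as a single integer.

Answer: 0

Derivation:
Step 0: p0@(2,1) p1@(1,3) p2@(1,1) p3@(4,0) -> at (3,5): 0 [-], cum=0
Step 1: p0@(3,1) p1@(2,3) p2@(2,1) p3@(4,1) -> at (3,5): 0 [-], cum=0
Step 2: p0@(4,1) p1@(3,3) p2@(3,1) p3@(4,2) -> at (3,5): 0 [-], cum=0
Step 3: p0@(4,2) p1@ESC p2@(4,1) p3@ESC -> at (3,5): 0 [-], cum=0
Step 4: p0@ESC p1@ESC p2@(4,2) p3@ESC -> at (3,5): 0 [-], cum=0
Step 5: p0@ESC p1@ESC p2@ESC p3@ESC -> at (3,5): 0 [-], cum=0
Total visits = 0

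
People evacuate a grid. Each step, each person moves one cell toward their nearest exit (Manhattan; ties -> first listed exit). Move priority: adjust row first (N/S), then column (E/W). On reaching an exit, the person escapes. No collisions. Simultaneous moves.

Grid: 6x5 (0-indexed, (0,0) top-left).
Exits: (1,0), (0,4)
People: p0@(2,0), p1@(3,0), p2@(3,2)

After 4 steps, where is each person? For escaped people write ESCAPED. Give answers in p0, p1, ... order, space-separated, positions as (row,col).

Step 1: p0:(2,0)->(1,0)->EXIT | p1:(3,0)->(2,0) | p2:(3,2)->(2,2)
Step 2: p0:escaped | p1:(2,0)->(1,0)->EXIT | p2:(2,2)->(1,2)
Step 3: p0:escaped | p1:escaped | p2:(1,2)->(1,1)
Step 4: p0:escaped | p1:escaped | p2:(1,1)->(1,0)->EXIT

ESCAPED ESCAPED ESCAPED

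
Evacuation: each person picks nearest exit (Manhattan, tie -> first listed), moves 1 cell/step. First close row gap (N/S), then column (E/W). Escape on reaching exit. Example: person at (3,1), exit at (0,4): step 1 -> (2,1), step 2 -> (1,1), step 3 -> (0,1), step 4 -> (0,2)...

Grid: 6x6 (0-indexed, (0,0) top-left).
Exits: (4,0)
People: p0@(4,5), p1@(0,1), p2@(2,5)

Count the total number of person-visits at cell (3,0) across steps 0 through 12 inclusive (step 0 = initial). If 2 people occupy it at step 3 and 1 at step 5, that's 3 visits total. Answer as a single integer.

Answer: 0

Derivation:
Step 0: p0@(4,5) p1@(0,1) p2@(2,5) -> at (3,0): 0 [-], cum=0
Step 1: p0@(4,4) p1@(1,1) p2@(3,5) -> at (3,0): 0 [-], cum=0
Step 2: p0@(4,3) p1@(2,1) p2@(4,5) -> at (3,0): 0 [-], cum=0
Step 3: p0@(4,2) p1@(3,1) p2@(4,4) -> at (3,0): 0 [-], cum=0
Step 4: p0@(4,1) p1@(4,1) p2@(4,3) -> at (3,0): 0 [-], cum=0
Step 5: p0@ESC p1@ESC p2@(4,2) -> at (3,0): 0 [-], cum=0
Step 6: p0@ESC p1@ESC p2@(4,1) -> at (3,0): 0 [-], cum=0
Step 7: p0@ESC p1@ESC p2@ESC -> at (3,0): 0 [-], cum=0
Total visits = 0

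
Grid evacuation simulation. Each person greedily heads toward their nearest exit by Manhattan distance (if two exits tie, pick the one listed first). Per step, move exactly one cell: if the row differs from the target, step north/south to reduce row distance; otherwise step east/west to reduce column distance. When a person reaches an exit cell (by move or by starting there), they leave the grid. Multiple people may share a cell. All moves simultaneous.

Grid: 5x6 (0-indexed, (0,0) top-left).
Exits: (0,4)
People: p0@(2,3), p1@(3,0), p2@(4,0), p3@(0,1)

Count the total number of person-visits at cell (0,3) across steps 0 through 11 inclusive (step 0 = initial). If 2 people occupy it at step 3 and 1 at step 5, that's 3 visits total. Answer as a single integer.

Step 0: p0@(2,3) p1@(3,0) p2@(4,0) p3@(0,1) -> at (0,3): 0 [-], cum=0
Step 1: p0@(1,3) p1@(2,0) p2@(3,0) p3@(0,2) -> at (0,3): 0 [-], cum=0
Step 2: p0@(0,3) p1@(1,0) p2@(2,0) p3@(0,3) -> at (0,3): 2 [p0,p3], cum=2
Step 3: p0@ESC p1@(0,0) p2@(1,0) p3@ESC -> at (0,3): 0 [-], cum=2
Step 4: p0@ESC p1@(0,1) p2@(0,0) p3@ESC -> at (0,3): 0 [-], cum=2
Step 5: p0@ESC p1@(0,2) p2@(0,1) p3@ESC -> at (0,3): 0 [-], cum=2
Step 6: p0@ESC p1@(0,3) p2@(0,2) p3@ESC -> at (0,3): 1 [p1], cum=3
Step 7: p0@ESC p1@ESC p2@(0,3) p3@ESC -> at (0,3): 1 [p2], cum=4
Step 8: p0@ESC p1@ESC p2@ESC p3@ESC -> at (0,3): 0 [-], cum=4
Total visits = 4

Answer: 4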